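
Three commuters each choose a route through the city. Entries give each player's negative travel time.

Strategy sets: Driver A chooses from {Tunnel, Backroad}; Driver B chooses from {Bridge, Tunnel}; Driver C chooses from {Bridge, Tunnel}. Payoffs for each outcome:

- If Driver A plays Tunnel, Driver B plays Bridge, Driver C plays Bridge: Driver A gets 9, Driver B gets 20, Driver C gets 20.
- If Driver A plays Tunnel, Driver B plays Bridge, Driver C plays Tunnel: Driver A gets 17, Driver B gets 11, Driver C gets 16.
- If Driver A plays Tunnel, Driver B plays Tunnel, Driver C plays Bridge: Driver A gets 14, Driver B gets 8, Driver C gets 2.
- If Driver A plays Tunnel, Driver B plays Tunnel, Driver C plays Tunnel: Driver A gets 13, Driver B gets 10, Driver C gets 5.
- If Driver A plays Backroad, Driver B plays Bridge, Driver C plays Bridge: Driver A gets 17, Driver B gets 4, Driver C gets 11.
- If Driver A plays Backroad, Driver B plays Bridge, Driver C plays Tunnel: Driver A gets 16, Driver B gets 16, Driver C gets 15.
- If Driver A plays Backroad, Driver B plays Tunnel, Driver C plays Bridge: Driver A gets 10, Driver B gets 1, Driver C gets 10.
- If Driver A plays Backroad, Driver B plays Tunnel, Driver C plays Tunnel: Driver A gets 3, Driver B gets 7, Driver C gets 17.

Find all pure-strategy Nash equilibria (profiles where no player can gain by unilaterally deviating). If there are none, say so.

(Tunnel, Bridge, Bridge): Driver A can switch to Backroad (9 → 17). Not NE.
(Tunnel, Bridge, Tunnel): Driver C can switch to Bridge (16 → 20). Not NE.
(Tunnel, Tunnel, Bridge): Driver B can switch to Bridge (8 → 20). Not NE.
(Tunnel, Tunnel, Tunnel): Driver B can switch to Bridge (10 → 11). Not NE.
(Backroad, Bridge, Bridge): Driver C can switch to Tunnel (11 → 15). Not NE.
(Backroad, Bridge, Tunnel): Driver A can switch to Tunnel (16 → 17). Not NE.
(The remaining 2 profiles each have a profitable deviation by the same check.)

There is no pure-strategy Nash equilibrium.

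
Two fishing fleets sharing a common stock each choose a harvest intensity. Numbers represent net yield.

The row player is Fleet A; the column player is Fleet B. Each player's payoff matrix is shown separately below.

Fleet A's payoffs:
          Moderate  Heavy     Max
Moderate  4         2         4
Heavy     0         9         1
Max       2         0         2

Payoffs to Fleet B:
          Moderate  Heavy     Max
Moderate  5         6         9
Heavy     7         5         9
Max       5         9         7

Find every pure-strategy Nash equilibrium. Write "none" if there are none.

Pure NE: (Moderate, Max)

(Moderate, Moderate): Fleet B can switch to Heavy (5 → 6). Not NE.
(Moderate, Heavy): Fleet A can switch to Heavy (2 → 9). Not NE.
(Moderate, Max): Fleet A gets 4, best alternative 2; Fleet B gets 9, best alternative 6. No profitable deviation — NE.
(Heavy, Moderate): Fleet A can switch to Moderate (0 → 4). Not NE.
(Heavy, Heavy): Fleet B can switch to Moderate (5 → 7). Not NE.
(Heavy, Max): Fleet A can switch to Moderate (1 → 4). Not NE.
(Max, Moderate): Fleet A can switch to Moderate (2 → 4). Not NE.
(Max, Heavy): Fleet A can switch to Moderate (0 → 2). Not NE.
(Max, Max): Fleet A can switch to Moderate (2 → 4). Not NE.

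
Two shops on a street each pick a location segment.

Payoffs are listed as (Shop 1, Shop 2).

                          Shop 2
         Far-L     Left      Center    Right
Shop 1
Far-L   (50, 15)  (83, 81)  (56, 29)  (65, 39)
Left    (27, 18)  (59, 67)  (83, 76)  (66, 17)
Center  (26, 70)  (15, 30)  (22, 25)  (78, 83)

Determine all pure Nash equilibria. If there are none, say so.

The pure Nash equilibria are (Far-L, Left); (Left, Center); (Center, Right).

For each player, find the best response to each opponent profile; mutual best responses are the pure NE.
Shop 1 against Far-L: payoffs 50, 27, 26 → best response Far-L.
Shop 1 against Left: payoffs 83, 59, 15 → best response Far-L.
Shop 1 against Center: payoffs 56, 83, 22 → best response Left.
Shop 1 against Right: payoffs 65, 66, 78 → best response Center.
Shop 2 against Far-L: payoffs 15, 81, 29, 39 → best response Left.
Shop 2 against Left: payoffs 18, 67, 76, 17 → best response Center.
Shop 2 against Center: payoffs 70, 30, 25, 83 → best response Right.
Mutual best responses: (Far-L, Left); (Left, Center); (Center, Right).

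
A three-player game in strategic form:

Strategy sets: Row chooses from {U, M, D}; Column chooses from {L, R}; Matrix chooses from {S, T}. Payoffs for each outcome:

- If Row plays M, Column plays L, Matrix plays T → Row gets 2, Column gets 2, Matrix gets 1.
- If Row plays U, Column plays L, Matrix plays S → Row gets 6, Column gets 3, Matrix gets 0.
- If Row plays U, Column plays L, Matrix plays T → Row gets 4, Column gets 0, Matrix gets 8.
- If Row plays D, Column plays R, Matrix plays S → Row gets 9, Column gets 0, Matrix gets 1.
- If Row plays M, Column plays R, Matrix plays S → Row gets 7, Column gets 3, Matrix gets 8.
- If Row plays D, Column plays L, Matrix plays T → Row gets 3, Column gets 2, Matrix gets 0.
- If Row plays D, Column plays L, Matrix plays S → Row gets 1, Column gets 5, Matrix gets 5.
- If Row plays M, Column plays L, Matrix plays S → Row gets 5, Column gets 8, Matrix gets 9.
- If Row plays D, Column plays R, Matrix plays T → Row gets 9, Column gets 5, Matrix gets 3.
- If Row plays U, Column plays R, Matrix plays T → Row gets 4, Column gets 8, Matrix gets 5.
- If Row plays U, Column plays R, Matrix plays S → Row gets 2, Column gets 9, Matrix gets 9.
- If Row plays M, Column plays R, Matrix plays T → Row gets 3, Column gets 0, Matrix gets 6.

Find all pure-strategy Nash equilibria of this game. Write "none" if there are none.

The unique pure-strategy Nash equilibrium is (D, R, T).

Row against (L, S): payoffs 6, 5, 1 → best response U.
Row against (L, T): payoffs 4, 2, 3 → best response U.
Row against (R, S): payoffs 2, 7, 9 → best response D.
Row against (R, T): payoffs 4, 3, 9 → best response D.
Column against (U, S): payoffs 3, 9 → best response R.
Column against (U, T): payoffs 0, 8 → best response R.
Column against (M, S): payoffs 8, 3 → best response L.
Column against (M, T): payoffs 2, 0 → best response L.
Column against (D, S): payoffs 5, 0 → best response L.
Column against (D, T): payoffs 2, 5 → best response R.
Matrix against (U, L): payoffs 0, 8 → best response T.
Matrix against (U, R): payoffs 9, 5 → best response S.
Matrix against (M, L): payoffs 9, 1 → best response S.
Matrix against (M, R): payoffs 8, 6 → best response S.
Matrix against (D, L): payoffs 5, 0 → best response S.
Matrix against (D, R): payoffs 1, 3 → best response T.
Mutual best responses: (D, R, T).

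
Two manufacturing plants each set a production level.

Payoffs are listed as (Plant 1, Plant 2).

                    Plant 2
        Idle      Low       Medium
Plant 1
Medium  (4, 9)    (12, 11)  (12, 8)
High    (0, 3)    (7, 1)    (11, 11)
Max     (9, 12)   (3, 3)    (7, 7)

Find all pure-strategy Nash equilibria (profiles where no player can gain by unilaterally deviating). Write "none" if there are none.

The pure Nash equilibria are (Medium, Low) and (Max, Idle).

Plant 1 against Idle: payoffs 4, 0, 9 → best response Max.
Plant 1 against Low: payoffs 12, 7, 3 → best response Medium.
Plant 1 against Medium: payoffs 12, 11, 7 → best response Medium.
Plant 2 against Medium: payoffs 9, 11, 8 → best response Low.
Plant 2 against High: payoffs 3, 1, 11 → best response Medium.
Plant 2 against Max: payoffs 12, 3, 7 → best response Idle.
Mutual best responses: (Medium, Low); (Max, Idle).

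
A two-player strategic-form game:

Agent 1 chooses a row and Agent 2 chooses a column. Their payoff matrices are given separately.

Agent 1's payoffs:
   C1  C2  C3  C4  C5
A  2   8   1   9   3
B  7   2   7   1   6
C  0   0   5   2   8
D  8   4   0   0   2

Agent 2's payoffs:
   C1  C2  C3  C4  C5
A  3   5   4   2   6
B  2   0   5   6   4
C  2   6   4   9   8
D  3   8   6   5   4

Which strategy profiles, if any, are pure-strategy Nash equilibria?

Agent 1 against C1: payoffs 2, 7, 0, 8 → best response D.
Agent 1 against C2: payoffs 8, 2, 0, 4 → best response A.
Agent 1 against C3: payoffs 1, 7, 5, 0 → best response B.
Agent 1 against C4: payoffs 9, 1, 2, 0 → best response A.
Agent 1 against C5: payoffs 3, 6, 8, 2 → best response C.
Agent 2 against A: payoffs 3, 5, 4, 2, 6 → best response C5.
Agent 2 against B: payoffs 2, 0, 5, 6, 4 → best response C4.
Agent 2 against C: payoffs 2, 6, 4, 9, 8 → best response C4.
Agent 2 against D: payoffs 3, 8, 6, 5, 4 → best response C2.
No profile is a mutual best response for all players.

There is no pure-strategy Nash equilibrium.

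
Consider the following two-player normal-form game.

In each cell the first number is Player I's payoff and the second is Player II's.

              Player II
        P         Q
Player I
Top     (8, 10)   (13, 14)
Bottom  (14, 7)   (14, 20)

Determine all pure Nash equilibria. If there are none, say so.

For each player, find the best response to each opponent profile; mutual best responses are the pure NE.
Player I against P: payoffs 8, 14 → best response Bottom.
Player I against Q: payoffs 13, 14 → best response Bottom.
Player II against Top: payoffs 10, 14 → best response Q.
Player II against Bottom: payoffs 7, 20 → best response Q.
Mutual best responses: (Bottom, Q).

The unique pure-strategy Nash equilibrium is (Bottom, Q).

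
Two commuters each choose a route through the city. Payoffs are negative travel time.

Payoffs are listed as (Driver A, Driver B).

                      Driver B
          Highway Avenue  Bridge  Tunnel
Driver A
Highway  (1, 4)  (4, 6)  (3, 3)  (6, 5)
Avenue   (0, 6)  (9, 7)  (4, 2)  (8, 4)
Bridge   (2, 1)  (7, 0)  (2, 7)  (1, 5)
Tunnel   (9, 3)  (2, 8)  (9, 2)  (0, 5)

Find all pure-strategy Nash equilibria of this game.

Driver A against Highway: payoffs 1, 0, 2, 9 → best response Tunnel.
Driver A against Avenue: payoffs 4, 9, 7, 2 → best response Avenue.
Driver A against Bridge: payoffs 3, 4, 2, 9 → best response Tunnel.
Driver A against Tunnel: payoffs 6, 8, 1, 0 → best response Avenue.
Driver B against Highway: payoffs 4, 6, 3, 5 → best response Avenue.
Driver B against Avenue: payoffs 6, 7, 2, 4 → best response Avenue.
Driver B against Bridge: payoffs 1, 0, 7, 5 → best response Bridge.
Driver B against Tunnel: payoffs 3, 8, 2, 5 → best response Avenue.
Mutual best responses: (Avenue, Avenue).

Pure NE: (Avenue, Avenue)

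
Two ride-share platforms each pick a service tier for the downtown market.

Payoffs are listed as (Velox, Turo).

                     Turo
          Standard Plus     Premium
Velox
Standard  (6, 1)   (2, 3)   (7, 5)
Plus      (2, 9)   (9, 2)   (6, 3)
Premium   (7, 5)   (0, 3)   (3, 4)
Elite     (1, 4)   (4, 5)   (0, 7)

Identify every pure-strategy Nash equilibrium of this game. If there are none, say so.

Check each profile: it is a Nash equilibrium iff no player can strictly gain by switching unilaterally.
(Standard, Standard): Velox can switch to Premium (6 → 7). Not NE.
(Standard, Plus): Velox can switch to Plus (2 → 9). Not NE.
(Standard, Premium): Velox gets 7, best alternative 6; Turo gets 5, best alternative 3. No profitable deviation — NE.
(Plus, Standard): Velox can switch to Standard (2 → 6). Not NE.
(Plus, Plus): Turo can switch to Standard (2 → 9). Not NE.
(Plus, Premium): Velox can switch to Standard (6 → 7). Not NE.
(Premium, Standard): Velox gets 7, best alternative 6; Turo gets 5, best alternative 4. No profitable deviation — NE.
(Premium, Plus): Velox can switch to Standard (0 → 2). Not NE.
(The remaining 4 profiles each have a profitable deviation by the same check.)

(Standard, Premium); (Premium, Standard)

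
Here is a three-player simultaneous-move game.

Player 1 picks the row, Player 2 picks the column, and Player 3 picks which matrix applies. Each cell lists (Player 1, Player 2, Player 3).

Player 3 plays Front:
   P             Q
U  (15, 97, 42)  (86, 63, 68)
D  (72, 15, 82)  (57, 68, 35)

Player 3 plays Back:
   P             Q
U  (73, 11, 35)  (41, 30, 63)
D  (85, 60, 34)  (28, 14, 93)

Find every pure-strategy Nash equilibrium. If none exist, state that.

This game has no pure Nash equilibrium.

Mark each player's best response to every combination of opponents' strategies; a profile where every player is best-responding is a pure Nash equilibrium.
Player 1 against (P, Front): payoffs 15, 72 → best response D.
Player 1 against (P, Back): payoffs 73, 85 → best response D.
Player 1 against (Q, Front): payoffs 86, 57 → best response U.
Player 1 against (Q, Back): payoffs 41, 28 → best response U.
Player 2 against (U, Front): payoffs 97, 63 → best response P.
Player 2 against (U, Back): payoffs 11, 30 → best response Q.
Player 2 against (D, Front): payoffs 15, 68 → best response Q.
Player 2 against (D, Back): payoffs 60, 14 → best response P.
Player 3 against (U, P): payoffs 42, 35 → best response Front.
Player 3 against (U, Q): payoffs 68, 63 → best response Front.
Player 3 against (D, P): payoffs 82, 34 → best response Front.
Player 3 against (D, Q): payoffs 35, 93 → best response Back.
No profile is a mutual best response for all players.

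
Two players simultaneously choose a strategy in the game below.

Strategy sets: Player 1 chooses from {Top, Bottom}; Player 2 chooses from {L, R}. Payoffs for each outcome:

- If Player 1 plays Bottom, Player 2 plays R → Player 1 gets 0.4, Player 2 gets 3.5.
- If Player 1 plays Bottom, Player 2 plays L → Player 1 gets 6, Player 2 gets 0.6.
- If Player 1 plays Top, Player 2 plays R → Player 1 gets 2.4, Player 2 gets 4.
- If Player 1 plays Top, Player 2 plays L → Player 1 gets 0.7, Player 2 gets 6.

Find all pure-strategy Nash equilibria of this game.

For each strategy profile, look for a profitable unilateral deviation.
(Top, L): Player 1 can switch to Bottom (0.7 → 6). Not NE.
(Top, R): Player 2 can switch to L (4 → 6). Not NE.
(Bottom, L): Player 2 can switch to R (0.6 → 3.5). Not NE.
(Bottom, R): Player 1 can switch to Top (0.4 → 2.4). Not NE.

This game has no pure Nash equilibrium.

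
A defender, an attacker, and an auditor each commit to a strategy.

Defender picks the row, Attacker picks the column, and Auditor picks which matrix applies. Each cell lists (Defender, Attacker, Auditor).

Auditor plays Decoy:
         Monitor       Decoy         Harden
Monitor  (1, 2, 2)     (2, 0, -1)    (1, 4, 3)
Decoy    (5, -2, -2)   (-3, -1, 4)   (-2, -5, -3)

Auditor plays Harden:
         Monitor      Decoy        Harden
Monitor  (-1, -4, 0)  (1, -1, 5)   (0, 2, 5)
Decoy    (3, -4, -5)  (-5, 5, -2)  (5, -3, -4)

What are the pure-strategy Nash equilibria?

Mark each player's best response to every combination of opponents' strategies; a profile where every player is best-responding is a pure Nash equilibrium.
Defender against (Monitor, Decoy): payoffs 1, 5 → best response Decoy.
Defender against (Monitor, Harden): payoffs -1, 3 → best response Decoy.
Defender against (Decoy, Decoy): payoffs 2, -3 → best response Monitor.
Defender against (Decoy, Harden): payoffs 1, -5 → best response Monitor.
Defender against (Harden, Decoy): payoffs 1, -2 → best response Monitor.
Defender against (Harden, Harden): payoffs 0, 5 → best response Decoy.
Attacker against (Monitor, Decoy): payoffs 2, 0, 4 → best response Harden.
Attacker against (Monitor, Harden): payoffs -4, -1, 2 → best response Harden.
Attacker against (Decoy, Decoy): payoffs -2, -1, -5 → best response Decoy.
Attacker against (Decoy, Harden): payoffs -4, 5, -3 → best response Decoy.
Auditor against (Monitor, Monitor): payoffs 2, 0 → best response Decoy.
Auditor against (Monitor, Decoy): payoffs -1, 5 → best response Harden.
Auditor against (Monitor, Harden): payoffs 3, 5 → best response Harden.
Auditor against (Decoy, Monitor): payoffs -2, -5 → best response Decoy.
Auditor against (Decoy, Decoy): payoffs 4, -2 → best response Decoy.
Auditor against (Decoy, Harden): payoffs -3, -4 → best response Decoy.
No profile is a mutual best response for all players.

No pure-strategy Nash equilibrium.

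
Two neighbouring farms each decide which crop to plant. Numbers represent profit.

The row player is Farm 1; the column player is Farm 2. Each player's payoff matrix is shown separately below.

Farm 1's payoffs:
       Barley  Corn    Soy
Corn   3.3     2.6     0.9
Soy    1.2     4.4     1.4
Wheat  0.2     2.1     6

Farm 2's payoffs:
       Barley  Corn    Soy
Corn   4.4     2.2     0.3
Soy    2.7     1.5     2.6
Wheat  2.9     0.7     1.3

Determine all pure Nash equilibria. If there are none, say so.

The unique pure-strategy Nash equilibrium is (Corn, Barley).

(Corn, Barley): Farm 1 gets 3.3, best alternative 1.2; Farm 2 gets 4.4, best alternative 2.2. No profitable deviation — NE.
(Corn, Corn): Farm 1 can switch to Soy (2.6 → 4.4). Not NE.
(Corn, Soy): Farm 1 can switch to Soy (0.9 → 1.4). Not NE.
(Soy, Barley): Farm 1 can switch to Corn (1.2 → 3.3). Not NE.
(Soy, Corn): Farm 2 can switch to Barley (1.5 → 2.7). Not NE.
(Soy, Soy): Farm 1 can switch to Wheat (1.4 → 6). Not NE.
(Wheat, Barley): Farm 1 can switch to Corn (0.2 → 3.3). Not NE.
(Wheat, Corn): Farm 1 can switch to Corn (2.1 → 2.6). Not NE.
(Wheat, Soy): Farm 2 can switch to Barley (1.3 → 2.9). Not NE.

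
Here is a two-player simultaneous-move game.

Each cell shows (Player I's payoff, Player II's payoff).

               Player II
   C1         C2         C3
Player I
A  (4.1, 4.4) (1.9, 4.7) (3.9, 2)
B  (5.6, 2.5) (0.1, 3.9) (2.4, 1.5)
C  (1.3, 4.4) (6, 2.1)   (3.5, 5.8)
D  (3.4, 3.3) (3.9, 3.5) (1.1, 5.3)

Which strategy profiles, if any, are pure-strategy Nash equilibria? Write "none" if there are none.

For each player, find the best response to each opponent profile; mutual best responses are the pure NE.
Player I against C1: payoffs 4.1, 5.6, 1.3, 3.4 → best response B.
Player I against C2: payoffs 1.9, 0.1, 6, 3.9 → best response C.
Player I against C3: payoffs 3.9, 2.4, 3.5, 1.1 → best response A.
Player II against A: payoffs 4.4, 4.7, 2 → best response C2.
Player II against B: payoffs 2.5, 3.9, 1.5 → best response C2.
Player II against C: payoffs 4.4, 2.1, 5.8 → best response C3.
Player II against D: payoffs 3.3, 3.5, 5.3 → best response C3.
No profile is a mutual best response for all players.

This game has no pure Nash equilibrium.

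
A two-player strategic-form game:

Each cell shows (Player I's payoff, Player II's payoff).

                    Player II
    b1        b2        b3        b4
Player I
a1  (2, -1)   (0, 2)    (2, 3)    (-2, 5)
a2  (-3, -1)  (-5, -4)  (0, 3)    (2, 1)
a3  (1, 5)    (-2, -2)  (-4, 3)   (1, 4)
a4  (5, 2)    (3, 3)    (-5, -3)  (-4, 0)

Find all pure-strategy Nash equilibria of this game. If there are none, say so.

Player I against b1: payoffs 2, -3, 1, 5 → best response a4.
Player I against b2: payoffs 0, -5, -2, 3 → best response a4.
Player I against b3: payoffs 2, 0, -4, -5 → best response a1.
Player I against b4: payoffs -2, 2, 1, -4 → best response a2.
Player II against a1: payoffs -1, 2, 3, 5 → best response b4.
Player II against a2: payoffs -1, -4, 3, 1 → best response b3.
Player II against a3: payoffs 5, -2, 3, 4 → best response b1.
Player II against a4: payoffs 2, 3, -3, 0 → best response b2.
Mutual best responses: (a4, b2).

(a4, b2)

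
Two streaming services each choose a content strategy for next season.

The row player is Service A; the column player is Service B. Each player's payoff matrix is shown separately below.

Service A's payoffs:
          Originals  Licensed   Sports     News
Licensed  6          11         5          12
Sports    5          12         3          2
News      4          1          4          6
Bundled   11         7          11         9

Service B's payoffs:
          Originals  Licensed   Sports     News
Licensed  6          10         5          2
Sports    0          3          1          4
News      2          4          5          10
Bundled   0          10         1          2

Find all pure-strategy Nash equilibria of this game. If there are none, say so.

There is no pure-strategy Nash equilibrium.

Service A against Originals: payoffs 6, 5, 4, 11 → best response Bundled.
Service A against Licensed: payoffs 11, 12, 1, 7 → best response Sports.
Service A against Sports: payoffs 5, 3, 4, 11 → best response Bundled.
Service A against News: payoffs 12, 2, 6, 9 → best response Licensed.
Service B against Licensed: payoffs 6, 10, 5, 2 → best response Licensed.
Service B against Sports: payoffs 0, 3, 1, 4 → best response News.
Service B against News: payoffs 2, 4, 5, 10 → best response News.
Service B against Bundled: payoffs 0, 10, 1, 2 → best response Licensed.
No profile is a mutual best response for all players.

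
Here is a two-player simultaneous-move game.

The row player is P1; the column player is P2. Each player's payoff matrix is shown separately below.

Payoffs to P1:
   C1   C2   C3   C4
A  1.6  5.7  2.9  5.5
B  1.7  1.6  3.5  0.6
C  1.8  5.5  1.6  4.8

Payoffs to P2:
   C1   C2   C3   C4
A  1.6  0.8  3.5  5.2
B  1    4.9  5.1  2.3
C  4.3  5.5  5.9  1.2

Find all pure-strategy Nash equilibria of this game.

(A, C1): P1 can switch to B (1.6 → 1.7). Not NE.
(A, C2): P2 can switch to C1 (0.8 → 1.6). Not NE.
(A, C3): P1 can switch to B (2.9 → 3.5). Not NE.
(A, C4): P1 gets 5.5, best alternative 4.8; P2 gets 5.2, best alternative 3.5. No profitable deviation — NE.
(B, C1): P1 can switch to C (1.7 → 1.8). Not NE.
(B, C2): P1 can switch to A (1.6 → 5.7). Not NE.
(B, C3): P1 gets 3.5, best alternative 2.9; P2 gets 5.1, best alternative 4.9. No profitable deviation — NE.
(B, C4): P1 can switch to A (0.6 → 5.5). Not NE.
(The remaining 4 profiles each have a profitable deviation by the same check.)

Pure-strategy Nash equilibria: (A, C4) and (B, C3)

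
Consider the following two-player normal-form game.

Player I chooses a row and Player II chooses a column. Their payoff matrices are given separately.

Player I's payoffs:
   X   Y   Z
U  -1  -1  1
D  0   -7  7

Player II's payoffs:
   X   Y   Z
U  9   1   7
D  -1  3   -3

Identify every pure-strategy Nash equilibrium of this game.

No pure-strategy Nash equilibrium.

Check each profile: it is a Nash equilibrium iff no player can strictly gain by switching unilaterally.
(U, X): Player I can switch to D (-1 → 0). Not NE.
(U, Y): Player II can switch to X (1 → 9). Not NE.
(U, Z): Player I can switch to D (1 → 7). Not NE.
(D, X): Player II can switch to Y (-1 → 3). Not NE.
(D, Y): Player I can switch to U (-7 → -1). Not NE.
(D, Z): Player II can switch to X (-3 → -1). Not NE.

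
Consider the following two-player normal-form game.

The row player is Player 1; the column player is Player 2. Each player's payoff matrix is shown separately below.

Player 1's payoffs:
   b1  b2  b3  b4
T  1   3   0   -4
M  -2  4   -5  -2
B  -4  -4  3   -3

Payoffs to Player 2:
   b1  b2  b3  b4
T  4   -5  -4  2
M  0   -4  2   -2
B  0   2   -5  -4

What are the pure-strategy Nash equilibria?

The unique pure-strategy Nash equilibrium is (T, b1).

Player 1 against b1: payoffs 1, -2, -4 → best response T.
Player 1 against b2: payoffs 3, 4, -4 → best response M.
Player 1 against b3: payoffs 0, -5, 3 → best response B.
Player 1 against b4: payoffs -4, -2, -3 → best response M.
Player 2 against T: payoffs 4, -5, -4, 2 → best response b1.
Player 2 against M: payoffs 0, -4, 2, -2 → best response b3.
Player 2 against B: payoffs 0, 2, -5, -4 → best response b2.
Mutual best responses: (T, b1).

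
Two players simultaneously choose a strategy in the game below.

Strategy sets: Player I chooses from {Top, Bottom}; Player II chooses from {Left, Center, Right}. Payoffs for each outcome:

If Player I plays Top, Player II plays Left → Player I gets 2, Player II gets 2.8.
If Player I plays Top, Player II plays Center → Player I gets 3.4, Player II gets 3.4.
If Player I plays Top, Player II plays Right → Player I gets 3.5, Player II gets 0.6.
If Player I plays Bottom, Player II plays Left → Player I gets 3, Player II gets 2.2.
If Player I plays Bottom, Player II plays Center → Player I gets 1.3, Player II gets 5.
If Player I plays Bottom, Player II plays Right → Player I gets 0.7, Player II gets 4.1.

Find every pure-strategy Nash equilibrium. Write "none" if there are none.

(Top, Center)

For each player, find the best response to each opponent profile; mutual best responses are the pure NE.
Player I against Left: payoffs 2, 3 → best response Bottom.
Player I against Center: payoffs 3.4, 1.3 → best response Top.
Player I against Right: payoffs 3.5, 0.7 → best response Top.
Player II against Top: payoffs 2.8, 3.4, 0.6 → best response Center.
Player II against Bottom: payoffs 2.2, 5, 4.1 → best response Center.
Mutual best responses: (Top, Center).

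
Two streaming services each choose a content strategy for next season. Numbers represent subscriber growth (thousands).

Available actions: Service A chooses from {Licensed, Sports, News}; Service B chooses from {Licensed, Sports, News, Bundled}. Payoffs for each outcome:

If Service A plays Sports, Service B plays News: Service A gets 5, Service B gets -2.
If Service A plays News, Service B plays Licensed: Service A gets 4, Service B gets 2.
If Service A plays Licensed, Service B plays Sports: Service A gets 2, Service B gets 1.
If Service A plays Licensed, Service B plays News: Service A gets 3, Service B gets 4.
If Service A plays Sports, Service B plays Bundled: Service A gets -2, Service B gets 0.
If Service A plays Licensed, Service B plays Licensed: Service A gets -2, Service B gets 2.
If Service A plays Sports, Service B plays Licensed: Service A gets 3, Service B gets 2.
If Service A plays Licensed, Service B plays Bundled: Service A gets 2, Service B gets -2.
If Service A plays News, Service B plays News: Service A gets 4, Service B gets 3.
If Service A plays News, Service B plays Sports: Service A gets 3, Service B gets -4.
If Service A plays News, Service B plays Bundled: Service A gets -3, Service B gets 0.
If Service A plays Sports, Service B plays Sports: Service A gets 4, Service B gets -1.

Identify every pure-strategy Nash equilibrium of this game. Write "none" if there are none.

This game has no pure Nash equilibrium.

For each strategy profile, look for a profitable unilateral deviation.
(Licensed, Licensed): Service A can switch to Sports (-2 → 3). Not NE.
(Licensed, Sports): Service A can switch to Sports (2 → 4). Not NE.
(Licensed, News): Service A can switch to Sports (3 → 5). Not NE.
(Licensed, Bundled): Service B can switch to Licensed (-2 → 2). Not NE.
(Sports, Licensed): Service A can switch to News (3 → 4). Not NE.
(Sports, Sports): Service B can switch to Licensed (-1 → 2). Not NE.
(Sports, News): Service B can switch to Licensed (-2 → 2). Not NE.
(Sports, Bundled): Service A can switch to Licensed (-2 → 2). Not NE.
(News, Licensed): Service B can switch to News (2 → 3). Not NE.
(News, Sports): Service A can switch to Sports (3 → 4). Not NE.
(News, News): Service A can switch to Sports (4 → 5). Not NE.
(News, Bundled): Service A can switch to Licensed (-3 → 2). Not NE.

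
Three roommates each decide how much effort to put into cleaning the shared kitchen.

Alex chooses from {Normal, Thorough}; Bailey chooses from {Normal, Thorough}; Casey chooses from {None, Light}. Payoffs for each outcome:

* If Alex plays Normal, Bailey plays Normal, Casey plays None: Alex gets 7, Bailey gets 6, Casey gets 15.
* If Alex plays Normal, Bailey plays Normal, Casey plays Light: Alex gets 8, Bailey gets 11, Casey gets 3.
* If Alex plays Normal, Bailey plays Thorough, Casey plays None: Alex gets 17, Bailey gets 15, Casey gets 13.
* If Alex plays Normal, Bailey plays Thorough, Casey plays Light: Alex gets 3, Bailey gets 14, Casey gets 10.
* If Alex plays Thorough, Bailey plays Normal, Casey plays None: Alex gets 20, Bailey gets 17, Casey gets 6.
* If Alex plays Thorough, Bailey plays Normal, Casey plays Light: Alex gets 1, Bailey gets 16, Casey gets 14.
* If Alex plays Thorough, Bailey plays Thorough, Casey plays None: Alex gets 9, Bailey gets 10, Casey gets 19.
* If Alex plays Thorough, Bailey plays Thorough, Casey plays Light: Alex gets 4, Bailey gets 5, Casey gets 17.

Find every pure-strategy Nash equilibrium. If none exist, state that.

For each strategy profile, look for a profitable unilateral deviation.
(Normal, Normal, None): Alex can switch to Thorough (7 → 20). Not NE.
(Normal, Normal, Light): Bailey can switch to Thorough (11 → 14). Not NE.
(Normal, Thorough, None): Alex gets 17, best alternative 9; Bailey gets 15, best alternative 6; Casey gets 13, best alternative 10. No profitable deviation — NE.
(Normal, Thorough, Light): Alex can switch to Thorough (3 → 4). Not NE.
(Thorough, Normal, None): Casey can switch to Light (6 → 14). Not NE.
(Thorough, Normal, Light): Alex can switch to Normal (1 → 8). Not NE.
(Thorough, Thorough, None): Alex can switch to Normal (9 → 17). Not NE.
(The remaining 1 profile has a profitable deviation by the same check.)

Pure NE: (Normal, Thorough, None)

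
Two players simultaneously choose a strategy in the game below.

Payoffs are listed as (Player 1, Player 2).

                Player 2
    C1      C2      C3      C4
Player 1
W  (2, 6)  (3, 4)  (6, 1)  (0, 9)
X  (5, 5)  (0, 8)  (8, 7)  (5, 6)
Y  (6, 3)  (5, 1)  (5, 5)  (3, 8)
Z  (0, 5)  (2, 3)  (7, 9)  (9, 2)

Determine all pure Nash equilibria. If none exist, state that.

Player 1 against C1: payoffs 2, 5, 6, 0 → best response Y.
Player 1 against C2: payoffs 3, 0, 5, 2 → best response Y.
Player 1 against C3: payoffs 6, 8, 5, 7 → best response X.
Player 1 against C4: payoffs 0, 5, 3, 9 → best response Z.
Player 2 against W: payoffs 6, 4, 1, 9 → best response C4.
Player 2 against X: payoffs 5, 8, 7, 6 → best response C2.
Player 2 against Y: payoffs 3, 1, 5, 8 → best response C4.
Player 2 against Z: payoffs 5, 3, 9, 2 → best response C3.
No profile is a mutual best response for all players.

none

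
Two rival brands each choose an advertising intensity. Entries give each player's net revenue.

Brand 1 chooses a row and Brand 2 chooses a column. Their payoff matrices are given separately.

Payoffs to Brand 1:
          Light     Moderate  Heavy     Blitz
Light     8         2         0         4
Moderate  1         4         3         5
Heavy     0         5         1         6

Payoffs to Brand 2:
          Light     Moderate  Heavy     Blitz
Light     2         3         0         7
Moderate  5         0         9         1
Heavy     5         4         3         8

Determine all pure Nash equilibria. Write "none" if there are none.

Brand 1 against Light: payoffs 8, 1, 0 → best response Light.
Brand 1 against Moderate: payoffs 2, 4, 5 → best response Heavy.
Brand 1 against Heavy: payoffs 0, 3, 1 → best response Moderate.
Brand 1 against Blitz: payoffs 4, 5, 6 → best response Heavy.
Brand 2 against Light: payoffs 2, 3, 0, 7 → best response Blitz.
Brand 2 against Moderate: payoffs 5, 0, 9, 1 → best response Heavy.
Brand 2 against Heavy: payoffs 5, 4, 3, 8 → best response Blitz.
Mutual best responses: (Moderate, Heavy); (Heavy, Blitz).

The pure Nash equilibria are (Moderate, Heavy) and (Heavy, Blitz).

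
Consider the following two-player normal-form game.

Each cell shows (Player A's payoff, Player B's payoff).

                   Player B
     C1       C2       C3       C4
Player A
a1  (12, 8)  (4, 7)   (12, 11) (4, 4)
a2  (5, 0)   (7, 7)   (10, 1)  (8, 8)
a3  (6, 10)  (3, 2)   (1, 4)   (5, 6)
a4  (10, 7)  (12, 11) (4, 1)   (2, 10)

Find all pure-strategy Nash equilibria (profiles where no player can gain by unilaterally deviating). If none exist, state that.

Player A against C1: payoffs 12, 5, 6, 10 → best response a1.
Player A against C2: payoffs 4, 7, 3, 12 → best response a4.
Player A against C3: payoffs 12, 10, 1, 4 → best response a1.
Player A against C4: payoffs 4, 8, 5, 2 → best response a2.
Player B against a1: payoffs 8, 7, 11, 4 → best response C3.
Player B against a2: payoffs 0, 7, 1, 8 → best response C4.
Player B against a3: payoffs 10, 2, 4, 6 → best response C1.
Player B against a4: payoffs 7, 11, 1, 10 → best response C2.
Mutual best responses: (a1, C3); (a2, C4); (a4, C2).

(a1, C3) and (a2, C4) and (a4, C2)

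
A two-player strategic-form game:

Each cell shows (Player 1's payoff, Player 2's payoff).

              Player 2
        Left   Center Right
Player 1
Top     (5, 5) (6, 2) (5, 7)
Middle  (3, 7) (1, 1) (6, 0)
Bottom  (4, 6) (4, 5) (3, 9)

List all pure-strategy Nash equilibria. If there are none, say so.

For each player, find the best response to each opponent profile; mutual best responses are the pure NE.
Player 1 against Left: payoffs 5, 3, 4 → best response Top.
Player 1 against Center: payoffs 6, 1, 4 → best response Top.
Player 1 against Right: payoffs 5, 6, 3 → best response Middle.
Player 2 against Top: payoffs 5, 2, 7 → best response Right.
Player 2 against Middle: payoffs 7, 1, 0 → best response Left.
Player 2 against Bottom: payoffs 6, 5, 9 → best response Right.
No profile is a mutual best response for all players.

No pure-strategy Nash equilibrium.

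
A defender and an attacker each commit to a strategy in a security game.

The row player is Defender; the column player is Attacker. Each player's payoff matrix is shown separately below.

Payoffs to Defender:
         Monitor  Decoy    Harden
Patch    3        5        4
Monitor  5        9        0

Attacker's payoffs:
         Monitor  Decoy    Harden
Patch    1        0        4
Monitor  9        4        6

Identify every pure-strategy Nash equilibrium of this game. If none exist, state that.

Defender against Monitor: payoffs 3, 5 → best response Monitor.
Defender against Decoy: payoffs 5, 9 → best response Monitor.
Defender against Harden: payoffs 4, 0 → best response Patch.
Attacker against Patch: payoffs 1, 0, 4 → best response Harden.
Attacker against Monitor: payoffs 9, 4, 6 → best response Monitor.
Mutual best responses: (Patch, Harden); (Monitor, Monitor).

(Patch, Harden) and (Monitor, Monitor)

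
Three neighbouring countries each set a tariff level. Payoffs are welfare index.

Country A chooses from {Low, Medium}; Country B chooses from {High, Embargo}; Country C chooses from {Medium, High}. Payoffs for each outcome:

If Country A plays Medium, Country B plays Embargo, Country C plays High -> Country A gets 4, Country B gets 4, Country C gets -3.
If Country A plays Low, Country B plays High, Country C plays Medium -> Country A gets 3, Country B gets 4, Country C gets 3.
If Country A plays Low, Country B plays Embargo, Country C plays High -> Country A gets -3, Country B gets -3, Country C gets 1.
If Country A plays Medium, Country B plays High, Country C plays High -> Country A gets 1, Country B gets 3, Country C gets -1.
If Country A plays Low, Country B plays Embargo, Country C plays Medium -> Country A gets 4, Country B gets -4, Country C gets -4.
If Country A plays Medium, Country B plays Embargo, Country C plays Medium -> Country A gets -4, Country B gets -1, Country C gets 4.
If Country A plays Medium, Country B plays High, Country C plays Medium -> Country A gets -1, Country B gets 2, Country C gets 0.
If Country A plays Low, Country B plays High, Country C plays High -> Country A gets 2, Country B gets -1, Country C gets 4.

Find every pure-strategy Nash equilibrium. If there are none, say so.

The unique pure-strategy Nash equilibrium is (Low, High, High).

Country A against (High, Medium): payoffs 3, -1 → best response Low.
Country A against (High, High): payoffs 2, 1 → best response Low.
Country A against (Embargo, Medium): payoffs 4, -4 → best response Low.
Country A against (Embargo, High): payoffs -3, 4 → best response Medium.
Country B against (Low, Medium): payoffs 4, -4 → best response High.
Country B against (Low, High): payoffs -1, -3 → best response High.
Country B against (Medium, Medium): payoffs 2, -1 → best response High.
Country B against (Medium, High): payoffs 3, 4 → best response Embargo.
Country C against (Low, High): payoffs 3, 4 → best response High.
Country C against (Low, Embargo): payoffs -4, 1 → best response High.
Country C against (Medium, High): payoffs 0, -1 → best response Medium.
Country C against (Medium, Embargo): payoffs 4, -3 → best response Medium.
Mutual best responses: (Low, High, High).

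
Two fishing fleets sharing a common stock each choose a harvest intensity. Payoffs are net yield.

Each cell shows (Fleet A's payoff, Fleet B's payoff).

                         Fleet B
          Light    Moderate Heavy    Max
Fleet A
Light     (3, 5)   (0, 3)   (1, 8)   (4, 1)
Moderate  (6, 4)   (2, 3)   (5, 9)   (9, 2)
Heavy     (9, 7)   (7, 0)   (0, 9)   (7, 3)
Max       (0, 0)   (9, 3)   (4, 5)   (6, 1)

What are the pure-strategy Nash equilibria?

(Moderate, Heavy)

For each strategy profile, look for a profitable unilateral deviation.
(Light, Light): Fleet A can switch to Moderate (3 → 6). Not NE.
(Light, Moderate): Fleet A can switch to Moderate (0 → 2). Not NE.
(Light, Heavy): Fleet A can switch to Moderate (1 → 5). Not NE.
(Light, Max): Fleet A can switch to Moderate (4 → 9). Not NE.
(Moderate, Light): Fleet A can switch to Heavy (6 → 9). Not NE.
(Moderate, Moderate): Fleet A can switch to Heavy (2 → 7). Not NE.
(Moderate, Heavy): Fleet A gets 5, best alternative 4; Fleet B gets 9, best alternative 4. No profitable deviation — NE.
(Moderate, Max): Fleet B can switch to Light (2 → 4). Not NE.
(Heavy, Light): Fleet B can switch to Heavy (7 → 9). Not NE.
(The remaining 7 profiles each have a profitable deviation by the same check.)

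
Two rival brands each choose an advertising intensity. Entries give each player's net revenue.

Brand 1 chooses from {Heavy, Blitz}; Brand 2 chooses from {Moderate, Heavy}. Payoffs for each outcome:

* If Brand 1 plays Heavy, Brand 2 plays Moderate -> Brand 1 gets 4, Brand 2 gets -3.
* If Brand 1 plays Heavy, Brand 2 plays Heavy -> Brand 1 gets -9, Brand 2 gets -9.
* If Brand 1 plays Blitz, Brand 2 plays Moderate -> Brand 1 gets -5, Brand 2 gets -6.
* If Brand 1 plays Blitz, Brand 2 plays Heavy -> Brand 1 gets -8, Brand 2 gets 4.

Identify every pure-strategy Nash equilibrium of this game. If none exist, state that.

(Heavy, Moderate), (Blitz, Heavy)

Brand 1 against Moderate: payoffs 4, -5 → best response Heavy.
Brand 1 against Heavy: payoffs -9, -8 → best response Blitz.
Brand 2 against Heavy: payoffs -3, -9 → best response Moderate.
Brand 2 against Blitz: payoffs -6, 4 → best response Heavy.
Mutual best responses: (Heavy, Moderate); (Blitz, Heavy).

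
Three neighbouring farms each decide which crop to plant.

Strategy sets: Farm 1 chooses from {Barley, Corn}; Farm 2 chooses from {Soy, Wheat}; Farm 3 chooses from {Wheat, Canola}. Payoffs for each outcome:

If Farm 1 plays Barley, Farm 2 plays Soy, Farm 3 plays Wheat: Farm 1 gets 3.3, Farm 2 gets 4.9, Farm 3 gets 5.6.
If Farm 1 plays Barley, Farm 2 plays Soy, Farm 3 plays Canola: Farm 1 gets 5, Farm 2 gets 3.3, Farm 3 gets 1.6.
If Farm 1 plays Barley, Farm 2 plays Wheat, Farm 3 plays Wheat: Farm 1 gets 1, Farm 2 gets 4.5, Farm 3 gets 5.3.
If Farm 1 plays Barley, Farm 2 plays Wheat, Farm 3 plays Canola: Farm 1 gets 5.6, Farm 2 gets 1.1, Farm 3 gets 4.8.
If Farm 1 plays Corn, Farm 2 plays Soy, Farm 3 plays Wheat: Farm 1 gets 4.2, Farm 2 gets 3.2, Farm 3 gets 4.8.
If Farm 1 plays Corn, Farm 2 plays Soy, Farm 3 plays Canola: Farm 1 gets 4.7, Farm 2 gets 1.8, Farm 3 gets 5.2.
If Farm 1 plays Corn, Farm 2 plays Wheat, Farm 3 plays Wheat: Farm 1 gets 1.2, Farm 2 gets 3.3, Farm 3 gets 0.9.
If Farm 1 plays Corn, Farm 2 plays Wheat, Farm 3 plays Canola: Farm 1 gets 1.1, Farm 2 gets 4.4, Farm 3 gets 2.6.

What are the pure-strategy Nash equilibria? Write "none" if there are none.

Mark each player's best response to every combination of opponents' strategies; a profile where every player is best-responding is a pure Nash equilibrium.
Farm 1 against (Soy, Wheat): payoffs 3.3, 4.2 → best response Corn.
Farm 1 against (Soy, Canola): payoffs 5, 4.7 → best response Barley.
Farm 1 against (Wheat, Wheat): payoffs 1, 1.2 → best response Corn.
Farm 1 against (Wheat, Canola): payoffs 5.6, 1.1 → best response Barley.
Farm 2 against (Barley, Wheat): payoffs 4.9, 4.5 → best response Soy.
Farm 2 against (Barley, Canola): payoffs 3.3, 1.1 → best response Soy.
Farm 2 against (Corn, Wheat): payoffs 3.2, 3.3 → best response Wheat.
Farm 2 against (Corn, Canola): payoffs 1.8, 4.4 → best response Wheat.
Farm 3 against (Barley, Soy): payoffs 5.6, 1.6 → best response Wheat.
Farm 3 against (Barley, Wheat): payoffs 5.3, 4.8 → best response Wheat.
Farm 3 against (Corn, Soy): payoffs 4.8, 5.2 → best response Canola.
Farm 3 against (Corn, Wheat): payoffs 0.9, 2.6 → best response Canola.
No profile is a mutual best response for all players.

There is no pure-strategy Nash equilibrium.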